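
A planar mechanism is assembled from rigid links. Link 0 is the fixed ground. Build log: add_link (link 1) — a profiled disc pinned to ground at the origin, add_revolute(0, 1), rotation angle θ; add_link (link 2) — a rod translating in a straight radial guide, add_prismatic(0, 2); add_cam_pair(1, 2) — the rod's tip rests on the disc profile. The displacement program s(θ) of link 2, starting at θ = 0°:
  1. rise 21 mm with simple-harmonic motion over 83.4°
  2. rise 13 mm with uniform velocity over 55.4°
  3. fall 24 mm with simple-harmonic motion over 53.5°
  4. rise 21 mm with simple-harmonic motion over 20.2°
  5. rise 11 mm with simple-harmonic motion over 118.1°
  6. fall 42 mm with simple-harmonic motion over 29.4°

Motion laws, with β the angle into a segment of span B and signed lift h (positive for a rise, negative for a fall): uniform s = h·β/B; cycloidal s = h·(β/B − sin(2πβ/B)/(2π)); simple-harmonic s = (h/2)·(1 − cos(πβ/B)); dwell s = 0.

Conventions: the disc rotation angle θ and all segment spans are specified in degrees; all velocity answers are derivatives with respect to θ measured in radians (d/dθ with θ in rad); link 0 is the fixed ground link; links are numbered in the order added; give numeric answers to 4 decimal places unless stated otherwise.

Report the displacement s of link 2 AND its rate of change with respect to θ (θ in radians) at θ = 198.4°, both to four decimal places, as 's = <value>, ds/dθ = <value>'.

seg 1 [0°–83.4°] simple-harmonic, h=21: full span → s += 21 → s = 21.0000
seg 2 [83.4°–138.8°] uniform, h=13: full span → s += 13 → s = 34.0000
seg 3 [138.8°–192.3°] simple-harmonic, h=-24: full span → s += -24 → s = 10.0000
seg 4 [192.3°–212.5°] simple-harmonic, h=21: θ=198.4° here. β=6.1, B=20.2. 21/2·(1 − cos(π·0.3020)) = 4.3812 → s = 14.3812
velocity in seg [192.3°–212.5°] (simple-harmonic), θ in radians: β = 6.1° = 0.1065 rad, B = 20.2° = 0.3526 rad; ds/dθ = (πh/(2B)) sin(πβ/B) = (π·21/(2·0.3526)) sin(π·0.3020) = 76.035815 mm/rad

s = 14.3812, ds/dθ = 76.0358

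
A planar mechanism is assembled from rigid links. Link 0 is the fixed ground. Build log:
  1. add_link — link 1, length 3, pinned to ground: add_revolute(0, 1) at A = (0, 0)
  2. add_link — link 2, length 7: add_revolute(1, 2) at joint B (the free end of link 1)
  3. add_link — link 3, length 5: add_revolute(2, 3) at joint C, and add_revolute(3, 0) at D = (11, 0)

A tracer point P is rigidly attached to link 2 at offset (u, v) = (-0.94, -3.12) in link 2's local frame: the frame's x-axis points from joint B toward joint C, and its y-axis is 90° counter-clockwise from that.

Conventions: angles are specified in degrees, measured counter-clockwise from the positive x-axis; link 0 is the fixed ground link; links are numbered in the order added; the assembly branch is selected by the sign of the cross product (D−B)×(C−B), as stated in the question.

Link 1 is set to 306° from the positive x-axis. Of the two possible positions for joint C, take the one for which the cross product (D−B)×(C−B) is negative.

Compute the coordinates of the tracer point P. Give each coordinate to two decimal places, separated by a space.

A=(0,0), D=(11.00,0)
B = A + 3.00·(cos306°, sin306°) = (1.7634, -2.4271)
|BD| = 9.5502
circle(B,7.00) ∩ circle(D,5.00): a=6.0316, h=3.5524
  candidates: C₊=(6.6941,2.5416) cross=33.926; C₋=(8.4997,-4.3300) cross=-33.926
  branch - wants cross < 0 → take C=(8.4997,-4.3300) (cross=-33.926)
ex = (C−B)/|BC| = (0.9623,-0.2718); ey = (0.2718,0.9623)
P = B + -0.94·ex + -3.12·ey = (0.0106,-5.1740)

0.01 -5.17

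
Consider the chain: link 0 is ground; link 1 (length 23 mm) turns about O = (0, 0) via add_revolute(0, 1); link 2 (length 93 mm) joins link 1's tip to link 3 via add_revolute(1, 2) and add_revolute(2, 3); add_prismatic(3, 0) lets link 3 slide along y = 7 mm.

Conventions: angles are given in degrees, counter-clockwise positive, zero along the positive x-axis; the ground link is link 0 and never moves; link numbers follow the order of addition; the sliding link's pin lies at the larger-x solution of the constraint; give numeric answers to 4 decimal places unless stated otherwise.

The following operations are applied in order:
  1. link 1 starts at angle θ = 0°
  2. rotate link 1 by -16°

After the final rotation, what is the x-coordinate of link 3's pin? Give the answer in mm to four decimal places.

geometry: r = 23 mm, L = 93 mm, e = 7 mm; θ starts at 0°
rotate link 1 by -16°: θ ← 0° -16° = -16°
crank pin P = (r cos θ, r sin θ) = (22.109019, -6.339659)
h = r sin θ − e = -6.339659 − 7 = -13.339659
x = r cos θ + √(L² − h²) = 22.109019 + 92.038326 = 114.147345

114.1473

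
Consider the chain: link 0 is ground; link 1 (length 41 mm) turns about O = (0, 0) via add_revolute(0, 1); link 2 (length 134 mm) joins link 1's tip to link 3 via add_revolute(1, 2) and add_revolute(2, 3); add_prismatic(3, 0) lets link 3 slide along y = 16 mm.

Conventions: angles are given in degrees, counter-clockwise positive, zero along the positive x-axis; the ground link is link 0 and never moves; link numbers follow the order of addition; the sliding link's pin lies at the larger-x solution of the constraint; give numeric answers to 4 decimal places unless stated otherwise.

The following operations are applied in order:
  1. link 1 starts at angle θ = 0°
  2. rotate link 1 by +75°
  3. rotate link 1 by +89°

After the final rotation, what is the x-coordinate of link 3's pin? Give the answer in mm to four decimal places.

geometry: r = 41 mm, L = 134 mm, e = 16 mm; θ starts at 0°
rotate link 1 by +75°: θ ← 0° +75° = 75°
rotate link 1 by +89°: θ ← 75° +89° = 164°
crank pin P = (r cos θ, r sin θ) = (-39.411730, 11.301132)
h = r sin θ − e = 11.301132 − 16 = -4.698868
x = r cos θ + √(L² − h²) = -39.411730 + 133.917589 = 94.505859

94.5059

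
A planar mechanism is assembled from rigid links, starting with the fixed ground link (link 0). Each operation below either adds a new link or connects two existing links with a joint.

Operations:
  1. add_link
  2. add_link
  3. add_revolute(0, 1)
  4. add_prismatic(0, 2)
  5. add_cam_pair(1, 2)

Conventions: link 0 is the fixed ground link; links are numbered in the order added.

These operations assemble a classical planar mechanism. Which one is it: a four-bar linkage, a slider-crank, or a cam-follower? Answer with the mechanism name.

links: 3 (incl. ground); joints: 1 revolute, 1 prismatic, 1 higher (cam) pair, forming one closed loop
3 links, revolute + prismatic + higher pair in one loop → cam-follower

cam-follower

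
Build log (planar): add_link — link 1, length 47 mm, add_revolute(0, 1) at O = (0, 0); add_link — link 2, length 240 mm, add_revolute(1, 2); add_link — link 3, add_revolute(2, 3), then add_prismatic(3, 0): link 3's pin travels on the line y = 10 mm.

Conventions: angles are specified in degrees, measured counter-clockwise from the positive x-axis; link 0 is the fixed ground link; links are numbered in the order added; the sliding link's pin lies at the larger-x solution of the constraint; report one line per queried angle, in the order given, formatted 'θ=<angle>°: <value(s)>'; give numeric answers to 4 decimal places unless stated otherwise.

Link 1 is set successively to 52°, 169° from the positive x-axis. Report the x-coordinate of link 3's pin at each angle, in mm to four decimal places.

geometry: r = 47 mm, L = 240 mm, e = 10 mm
θ=52°: crank pin P = (r cos θ, r sin θ) = (28.936089, 37.036505)
θ=52°: h = r sin θ − e = 37.036505 − 10 = 27.036505
θ=52°: x = r cos θ + √(L² − h²) = 28.936089 + 238.472278 = 267.408367
θ=169°: crank pin P = (r cos θ, r sin θ) = (-46.136478, 8.968023)
θ=169°: h = r sin θ − e = 8.968023 − 10 = -1.031977
θ=169°: x = r cos θ + √(L² − h²) = -46.136478 + 239.997781 = 193.861304

θ=52°: 267.4084
θ=169°: 193.8613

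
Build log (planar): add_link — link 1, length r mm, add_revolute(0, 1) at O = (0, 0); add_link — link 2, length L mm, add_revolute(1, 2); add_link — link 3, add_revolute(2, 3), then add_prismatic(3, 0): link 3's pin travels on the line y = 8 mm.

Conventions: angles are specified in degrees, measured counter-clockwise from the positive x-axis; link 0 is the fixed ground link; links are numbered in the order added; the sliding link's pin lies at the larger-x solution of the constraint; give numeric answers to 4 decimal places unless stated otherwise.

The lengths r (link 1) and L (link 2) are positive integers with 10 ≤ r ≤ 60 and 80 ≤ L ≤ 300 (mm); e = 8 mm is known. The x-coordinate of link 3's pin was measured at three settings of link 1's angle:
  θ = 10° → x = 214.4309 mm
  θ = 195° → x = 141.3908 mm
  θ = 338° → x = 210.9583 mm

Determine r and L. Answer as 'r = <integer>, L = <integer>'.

constraint per measurement: (x − r cos θ)² + (r sin θ − e)² = L²
subtracting the θ₁ and θ₂ equations cancels the r² and L² terms:
r = (x₁² − x₂²) / (2[(x₁cos θ₁ + e sin θ₁) − (x₂cos θ₂ + e sin θ₂)]) = 37.0000 → r = 37
L² = (x₁ − r cos θ₁)² + (r sin θ₁ − e)² = 31683.9934 → L = 178.0000 → L = 178
check at θ₃=338°: x = 210.9583 (printed 210.9583) ✓

r = 37, L = 178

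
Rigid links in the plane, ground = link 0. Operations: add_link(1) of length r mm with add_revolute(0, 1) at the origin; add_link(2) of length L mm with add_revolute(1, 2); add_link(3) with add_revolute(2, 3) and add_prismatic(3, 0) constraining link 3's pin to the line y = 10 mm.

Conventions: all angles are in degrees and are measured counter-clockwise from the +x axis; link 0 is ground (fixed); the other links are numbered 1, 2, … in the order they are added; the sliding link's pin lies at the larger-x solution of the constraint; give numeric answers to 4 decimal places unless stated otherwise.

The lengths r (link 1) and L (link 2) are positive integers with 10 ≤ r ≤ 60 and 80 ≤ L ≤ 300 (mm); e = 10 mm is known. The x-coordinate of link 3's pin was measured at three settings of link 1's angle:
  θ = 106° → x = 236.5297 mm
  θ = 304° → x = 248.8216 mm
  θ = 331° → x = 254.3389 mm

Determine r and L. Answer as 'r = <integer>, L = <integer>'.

constraint per measurement: (x − r cos θ)² + (r sin θ − e)² = L²
subtracting the θ₁ and θ₂ equations cancels the r² and L² terms:
r = (x₁² − x₂²) / (2[(x₁cos θ₁ + e sin θ₁) − (x₂cos θ₂ + e sin θ₂)]) = 16.0001 → r = 16
L² = (x₁ − r cos θ₁)² + (r sin θ₁ − e)² = 58080.9807 → L = 241.0000 → L = 241
check at θ₃=331°: x = 254.3389 (printed 254.3389) ✓

r = 16, L = 241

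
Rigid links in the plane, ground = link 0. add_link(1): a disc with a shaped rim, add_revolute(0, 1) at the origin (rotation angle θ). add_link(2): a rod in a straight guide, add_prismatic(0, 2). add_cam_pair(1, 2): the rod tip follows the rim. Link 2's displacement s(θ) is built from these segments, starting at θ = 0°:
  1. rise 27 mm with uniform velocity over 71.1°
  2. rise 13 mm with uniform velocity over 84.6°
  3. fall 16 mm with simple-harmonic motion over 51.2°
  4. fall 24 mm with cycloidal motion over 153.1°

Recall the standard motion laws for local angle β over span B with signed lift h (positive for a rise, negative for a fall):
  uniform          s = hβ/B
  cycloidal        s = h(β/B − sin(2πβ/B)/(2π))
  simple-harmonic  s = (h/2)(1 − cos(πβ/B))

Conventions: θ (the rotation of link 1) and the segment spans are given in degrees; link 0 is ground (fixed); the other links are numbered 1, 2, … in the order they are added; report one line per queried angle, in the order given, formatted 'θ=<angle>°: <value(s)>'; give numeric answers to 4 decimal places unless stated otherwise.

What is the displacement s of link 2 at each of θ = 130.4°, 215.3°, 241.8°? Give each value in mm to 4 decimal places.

segment 1 (0° to 71.1°, uniform, h = 27) is passed completely: s = 0.0000 + (27) = 27.0000
θ = 130.4° falls in segment 2 (71.1° to 155.7°, uniform, h = 13): β = 130.4 − 71.1 = 59.3°, B = 84.6°; Δs = 13·59.3/84.6 = 9.1123; s = 27.0000 + 9.1123 = 36.1123
segment 2 (71.1° to 155.7°, uniform, h = 13) is passed completely: s = 27.0000 + (13) = 40.0000
segment 3 (155.7° to 206.9°, simple-harmonic, h = -16) is passed completely: s = 40.0000 + (-16) = 24.0000
θ = 215.3° falls in segment 4 (206.9° to 360°, cycloidal, h = -24): β = 215.3 − 206.9 = 8.4°, B = 153.1°; Δs = -24·(0.0549 − sin(2π·0.0549)/(2π)) = -0.0259; s = 24.0000 − 0.0259 = 23.9741
θ = 241.8° falls in segment 4 (206.9° to 360°, cycloidal, h = -24): β = 241.8 − 206.9 = 34.9°, B = 153.1°; Δs = -24·(0.2280 − sin(2π·0.2280)/(2π)) = -1.6878; s = 24.0000 − 1.6878 = 22.3122

θ=130.4°: 36.1123
θ=215.3°: 23.9741
θ=241.8°: 22.3122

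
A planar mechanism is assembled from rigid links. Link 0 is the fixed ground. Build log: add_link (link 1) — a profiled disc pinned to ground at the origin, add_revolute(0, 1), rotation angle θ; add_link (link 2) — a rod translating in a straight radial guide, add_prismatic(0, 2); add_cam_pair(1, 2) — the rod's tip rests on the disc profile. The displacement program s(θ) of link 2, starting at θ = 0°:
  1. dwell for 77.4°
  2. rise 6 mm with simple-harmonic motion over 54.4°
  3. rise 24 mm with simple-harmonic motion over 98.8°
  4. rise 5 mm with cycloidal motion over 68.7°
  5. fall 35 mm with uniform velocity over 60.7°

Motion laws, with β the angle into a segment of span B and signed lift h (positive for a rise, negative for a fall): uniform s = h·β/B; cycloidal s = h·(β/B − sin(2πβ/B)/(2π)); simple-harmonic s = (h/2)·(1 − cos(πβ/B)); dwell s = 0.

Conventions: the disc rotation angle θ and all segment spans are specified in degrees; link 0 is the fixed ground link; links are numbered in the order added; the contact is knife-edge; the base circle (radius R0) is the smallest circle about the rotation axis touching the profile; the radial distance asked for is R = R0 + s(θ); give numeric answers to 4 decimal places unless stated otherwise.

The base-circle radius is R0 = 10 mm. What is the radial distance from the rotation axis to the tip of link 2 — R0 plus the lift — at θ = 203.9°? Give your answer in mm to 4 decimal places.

seg 1 [0°–77.4°] dwell: s stays 0.0000
seg 2 [77.4°–131.8°] simple-harmonic, h=6: full span → s += 6 → s = 6.0000
seg 3 [131.8°–230.6°] simple-harmonic, h=24: θ=203.9° here. β=72.1, B=98.8. 24/2·(1 − cos(π·0.7298)) = 19.9289 → s = 25.9289
R = R0 + s = 10 + 25.9289 = 35.9289

35.9289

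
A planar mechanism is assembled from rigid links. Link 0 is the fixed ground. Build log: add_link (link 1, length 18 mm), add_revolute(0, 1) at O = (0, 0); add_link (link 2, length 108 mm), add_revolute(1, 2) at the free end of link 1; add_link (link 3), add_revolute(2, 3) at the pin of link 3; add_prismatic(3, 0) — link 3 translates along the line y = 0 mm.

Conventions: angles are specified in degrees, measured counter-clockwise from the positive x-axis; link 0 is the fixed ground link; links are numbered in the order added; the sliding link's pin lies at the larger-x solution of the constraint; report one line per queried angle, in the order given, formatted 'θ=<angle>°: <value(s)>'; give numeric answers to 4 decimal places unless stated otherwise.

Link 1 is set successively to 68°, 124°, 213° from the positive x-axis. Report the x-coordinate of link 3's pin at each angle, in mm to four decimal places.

geometry: r = 18 mm, L = 108 mm, e = 0 mm
θ=68°: crank pin P = (r cos θ, r sin θ) = (6.742919, 16.689309)
θ=68°: h = r sin θ − e = 16.689309 − 0 = 16.689309
θ=68°: x = r cos θ + √(L² − h²) = 6.742919 + 106.702704 = 113.445622
θ=124°: crank pin P = (r cos θ, r sin θ) = (-10.065472, 14.922676)
θ=124°: h = r sin θ − e = 14.922676 − 0 = 14.922676
θ=124°: x = r cos θ + √(L² − h²) = -10.065472 + 106.964077 = 96.898605
θ=213°: crank pin P = (r cos θ, r sin θ) = (-15.096070, -9.803503)
θ=213°: h = r sin θ − e = -9.803503 − 0 = -9.803503
θ=213°: x = r cos θ + √(L² − h²) = -15.096070 + 107.554132 = 92.458062

θ=68°: 113.4456
θ=124°: 96.8986
θ=213°: 92.4581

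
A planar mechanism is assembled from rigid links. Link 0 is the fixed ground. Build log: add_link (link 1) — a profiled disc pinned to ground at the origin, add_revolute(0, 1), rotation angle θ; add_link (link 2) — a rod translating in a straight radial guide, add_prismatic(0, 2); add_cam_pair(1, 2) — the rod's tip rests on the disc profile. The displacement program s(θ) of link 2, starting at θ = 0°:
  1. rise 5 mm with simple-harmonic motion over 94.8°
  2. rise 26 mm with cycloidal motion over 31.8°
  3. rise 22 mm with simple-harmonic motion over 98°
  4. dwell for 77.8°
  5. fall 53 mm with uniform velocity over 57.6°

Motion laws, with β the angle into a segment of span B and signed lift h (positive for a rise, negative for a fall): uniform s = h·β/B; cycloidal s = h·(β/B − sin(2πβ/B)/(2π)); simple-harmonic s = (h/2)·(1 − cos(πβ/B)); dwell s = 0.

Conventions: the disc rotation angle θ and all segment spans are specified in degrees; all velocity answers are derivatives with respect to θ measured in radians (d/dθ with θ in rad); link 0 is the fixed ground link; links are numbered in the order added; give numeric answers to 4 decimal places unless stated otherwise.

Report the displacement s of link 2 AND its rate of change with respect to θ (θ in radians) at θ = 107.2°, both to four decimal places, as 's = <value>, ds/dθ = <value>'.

seg 1 [0°–94.8°] simple-harmonic, h=5: full span → s += 5 → s = 5.0000
seg 2 [94.8°–126.6°] cycloidal, h=26: θ=107.2° here. β=12.4, B=31.8. 26·(0.3899 − sin(2π·0.3899)/(2π)) = 7.4994 → s = 12.4994
velocity in seg [94.8°–126.6°] (cycloidal), θ in radians: β = 12.4° = 0.2164 rad, B = 31.8° = 0.5550 rad; ds/dθ = (h/B)(1 − cos(2πβ/B)) = (26/0.5550)(1 − cos(2π·0.3899)) = 82.928963 mm/rad

s = 12.4994, ds/dθ = 82.9290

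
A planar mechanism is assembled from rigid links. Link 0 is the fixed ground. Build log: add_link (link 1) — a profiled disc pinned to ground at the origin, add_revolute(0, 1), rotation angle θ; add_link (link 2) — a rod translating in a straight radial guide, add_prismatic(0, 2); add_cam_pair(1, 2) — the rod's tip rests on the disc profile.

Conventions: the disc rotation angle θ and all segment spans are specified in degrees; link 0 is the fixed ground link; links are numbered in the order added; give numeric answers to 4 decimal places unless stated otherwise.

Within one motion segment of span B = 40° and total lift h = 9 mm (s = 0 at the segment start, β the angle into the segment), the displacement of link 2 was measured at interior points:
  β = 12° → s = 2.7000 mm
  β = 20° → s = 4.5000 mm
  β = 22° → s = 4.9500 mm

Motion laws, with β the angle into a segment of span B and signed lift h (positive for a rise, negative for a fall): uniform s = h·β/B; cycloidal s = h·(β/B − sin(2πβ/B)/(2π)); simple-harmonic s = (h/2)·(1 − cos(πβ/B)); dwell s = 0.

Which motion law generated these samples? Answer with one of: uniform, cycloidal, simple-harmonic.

candidates at β/B = r: uniform s = h·r (linear in β); cycloidal s = h·(r − sin(2πr)/(2π)); simple-harmonic s = (h/2)(1 − cos(πr))
β=12°: printed 2.7000 | uniform 2.7000, cycloidal 1.3377, simple-harmonic 1.8550
β=20°: printed 4.5000 | uniform 4.5000, cycloidal 4.5000, simple-harmonic 4.5000
β=22°: printed 4.9500 | uniform 4.9500, cycloidal 5.3926, simple-harmonic 5.2040
only one law matches every sample → uniform

uniform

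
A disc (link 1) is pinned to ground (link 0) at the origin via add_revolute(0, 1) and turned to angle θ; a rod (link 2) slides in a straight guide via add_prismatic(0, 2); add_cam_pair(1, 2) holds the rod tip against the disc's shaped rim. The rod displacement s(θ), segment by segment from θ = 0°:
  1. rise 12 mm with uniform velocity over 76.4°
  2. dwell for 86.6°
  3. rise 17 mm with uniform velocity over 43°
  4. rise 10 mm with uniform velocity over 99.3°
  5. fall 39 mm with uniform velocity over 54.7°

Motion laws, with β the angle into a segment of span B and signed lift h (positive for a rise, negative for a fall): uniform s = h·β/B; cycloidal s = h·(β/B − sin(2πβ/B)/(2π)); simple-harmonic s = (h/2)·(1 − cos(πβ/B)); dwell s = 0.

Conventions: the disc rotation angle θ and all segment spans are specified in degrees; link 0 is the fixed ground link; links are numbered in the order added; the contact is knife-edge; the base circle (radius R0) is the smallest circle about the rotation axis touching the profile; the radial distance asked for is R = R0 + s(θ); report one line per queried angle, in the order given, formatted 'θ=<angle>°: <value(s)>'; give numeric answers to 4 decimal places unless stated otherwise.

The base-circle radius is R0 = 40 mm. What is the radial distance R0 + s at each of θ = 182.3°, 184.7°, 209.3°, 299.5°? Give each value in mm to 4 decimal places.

segment 1 (0° to 76.4°, uniform, h = 12) is passed completely: s = 0.0000 + (12) = 12.0000
segment 2 (76.4° to 163°, dwell): s unchanged at 12.0000
θ = 182.3° falls in segment 3 (163° to 206°, uniform, h = 17): β = 182.3 − 163 = 19.3°, B = 43°; Δs = 17·19.3/43 = 7.6302; s = 12.0000 + 7.6302 = 19.6302
θ = 184.7° falls in segment 3 (163° to 206°, uniform, h = 17): β = 184.7 − 163 = 21.7°, B = 43°; Δs = 17·21.7/43 = 8.5791; s = 12.0000 + 8.5791 = 20.5791
segment 3 (163° to 206°, uniform, h = 17) is passed completely: s = 12.0000 + (17) = 29.0000
θ = 209.3° falls in segment 4 (206° to 305.3°, uniform, h = 10): β = 209.3 − 206 = 3.3°, B = 99.3°; Δs = 10·3.3/99.3 = 0.3323; s = 29.0000 + 0.3323 = 29.3323
θ = 299.5° falls in segment 4 (206° to 305.3°, uniform, h = 10): β = 299.5 − 206 = 93.5°, B = 99.3°; Δs = 10·93.5/99.3 = 9.4159; s = 29.0000 + 9.4159 = 38.4159
θ=182.3°: R = R0 + s = 40 + 19.6302 = 59.6302
θ=184.7°: R = R0 + s = 40 + 20.5791 = 60.5791
θ=209.3°: R = R0 + s = 40 + 29.3323 = 69.3323
θ=299.5°: R = R0 + s = 40 + 38.4159 = 78.4159

θ=182.3°: 59.6302
θ=184.7°: 60.5791
θ=209.3°: 69.3323
θ=299.5°: 78.4159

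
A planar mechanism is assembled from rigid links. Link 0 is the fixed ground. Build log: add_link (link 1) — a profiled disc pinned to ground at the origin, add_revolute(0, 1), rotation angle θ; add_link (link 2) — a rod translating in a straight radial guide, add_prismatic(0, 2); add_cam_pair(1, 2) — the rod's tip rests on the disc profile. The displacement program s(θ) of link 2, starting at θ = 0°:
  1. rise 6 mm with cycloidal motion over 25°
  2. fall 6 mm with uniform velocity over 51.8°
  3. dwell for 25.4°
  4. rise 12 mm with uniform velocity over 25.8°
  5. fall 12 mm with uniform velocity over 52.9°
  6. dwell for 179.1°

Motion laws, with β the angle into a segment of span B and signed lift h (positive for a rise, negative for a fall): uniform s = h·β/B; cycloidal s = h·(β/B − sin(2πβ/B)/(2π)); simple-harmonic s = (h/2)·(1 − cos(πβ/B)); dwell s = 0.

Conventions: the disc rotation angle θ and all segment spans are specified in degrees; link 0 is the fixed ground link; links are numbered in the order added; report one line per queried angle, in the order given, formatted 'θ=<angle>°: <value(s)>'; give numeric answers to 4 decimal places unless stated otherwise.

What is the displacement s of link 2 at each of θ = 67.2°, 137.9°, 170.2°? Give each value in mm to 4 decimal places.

seg 1 [0°–25°] cycloidal, h=6: full span → s += 6 → s = 6.0000
seg 2 [25°–76.8°] uniform, h=-6: θ=67.2° here. β=42.2, B=51.8. -6·42.2/51.8 = -4.8880 → s = 1.1120
seg 2 [25°–76.8°] uniform, h=-6: full span → s += -6 → s = 0.0000
seg 3 [76.8°–102.2°] dwell: s stays 0.0000
seg 4 [102.2°–128°] uniform, h=12: full span → s += 12 → s = 12.0000
seg 5 [128°–180.9°] uniform, h=-12: θ=137.9° here. β=9.9, B=52.9. -12·9.9/52.9 = -2.2457 → s = 9.7543
seg 5 [128°–180.9°] uniform, h=-12: θ=170.2° here. β=42.2, B=52.9. -12·42.2/52.9 = -9.5728 → s = 2.4272

θ=67.2°: 1.1120
θ=137.9°: 9.7543
θ=170.2°: 2.4272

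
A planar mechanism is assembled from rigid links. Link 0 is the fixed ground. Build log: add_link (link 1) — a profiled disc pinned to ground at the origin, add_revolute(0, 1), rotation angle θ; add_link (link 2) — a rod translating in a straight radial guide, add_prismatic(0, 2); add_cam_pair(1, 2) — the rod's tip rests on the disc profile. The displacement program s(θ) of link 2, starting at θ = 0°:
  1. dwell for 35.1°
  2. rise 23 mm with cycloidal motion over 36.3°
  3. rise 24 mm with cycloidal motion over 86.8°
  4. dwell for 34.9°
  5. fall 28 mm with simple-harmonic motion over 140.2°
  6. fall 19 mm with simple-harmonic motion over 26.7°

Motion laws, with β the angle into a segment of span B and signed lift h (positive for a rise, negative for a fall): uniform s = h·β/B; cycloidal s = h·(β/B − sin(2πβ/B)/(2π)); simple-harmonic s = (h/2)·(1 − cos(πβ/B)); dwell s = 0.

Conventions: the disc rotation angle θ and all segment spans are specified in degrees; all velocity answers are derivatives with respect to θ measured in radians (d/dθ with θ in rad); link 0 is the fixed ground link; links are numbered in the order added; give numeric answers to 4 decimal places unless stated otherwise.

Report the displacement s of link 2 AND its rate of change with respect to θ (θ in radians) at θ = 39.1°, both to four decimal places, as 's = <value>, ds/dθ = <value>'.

seg 1 [0°–35.1°] dwell: s stays 0.0000
seg 2 [35.1°–71.4°] cycloidal, h=23: θ=39.1° here. β=4, B=36.3. 23·(0.1102 − sin(2π·0.1102)/(2π)) = 0.1977 → s = 0.1977
velocity in seg [35.1°–71.4°] (cycloidal), θ in radians: β = 4° = 0.0698 rad, B = 36.3° = 0.6336 rad; ds/dθ = (h/B)(1 − cos(2πβ/B)) = (23/0.6336)(1 − cos(2π·0.1102)) = 8.359142 mm/rad

s = 0.1977, ds/dθ = 8.3591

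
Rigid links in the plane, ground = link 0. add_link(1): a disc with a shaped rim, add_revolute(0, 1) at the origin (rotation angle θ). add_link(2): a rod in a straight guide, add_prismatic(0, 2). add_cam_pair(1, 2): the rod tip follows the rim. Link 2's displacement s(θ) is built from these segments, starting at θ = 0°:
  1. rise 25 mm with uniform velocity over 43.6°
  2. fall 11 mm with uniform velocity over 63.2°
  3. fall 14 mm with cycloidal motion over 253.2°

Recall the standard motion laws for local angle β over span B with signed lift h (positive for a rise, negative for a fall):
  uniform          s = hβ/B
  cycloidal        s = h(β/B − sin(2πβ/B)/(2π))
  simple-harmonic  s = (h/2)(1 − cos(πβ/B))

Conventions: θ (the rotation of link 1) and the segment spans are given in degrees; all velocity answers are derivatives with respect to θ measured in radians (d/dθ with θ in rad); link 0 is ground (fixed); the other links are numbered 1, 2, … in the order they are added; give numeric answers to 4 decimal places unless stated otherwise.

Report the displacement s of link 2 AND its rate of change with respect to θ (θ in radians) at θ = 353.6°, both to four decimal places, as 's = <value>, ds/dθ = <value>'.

segment 1 (0° to 43.6°, uniform, h = 25) is passed completely: s = 0.0000 + (25) = 25.0000
segment 2 (43.6° to 106.8°, uniform, h = -11) is passed completely: s = 25.0000 + (-11) = 14.0000
θ = 353.6° falls in segment 3 (106.8° to 360°, cycloidal, h = -14): β = 353.6 − 106.8 = 246.8°, B = 253.2°; Δs = -14·(0.9747 − sin(2π·0.9747)/(2π)) = -13.9985; s = 14.0000 − 13.9985 = 0.0015
velocity in seg [106.8°–360°] (cycloidal), θ in radians: β = 246.8° = 4.3075 rad, B = 253.2° = 4.4192 rad; ds/dθ = (h/B)(1 − cos(2πβ/B)) = ((-14)/4.4192)(1 − cos(2π·0.9747)) = -0.039869 mm/rad

s = 0.0015, ds/dθ = -0.0399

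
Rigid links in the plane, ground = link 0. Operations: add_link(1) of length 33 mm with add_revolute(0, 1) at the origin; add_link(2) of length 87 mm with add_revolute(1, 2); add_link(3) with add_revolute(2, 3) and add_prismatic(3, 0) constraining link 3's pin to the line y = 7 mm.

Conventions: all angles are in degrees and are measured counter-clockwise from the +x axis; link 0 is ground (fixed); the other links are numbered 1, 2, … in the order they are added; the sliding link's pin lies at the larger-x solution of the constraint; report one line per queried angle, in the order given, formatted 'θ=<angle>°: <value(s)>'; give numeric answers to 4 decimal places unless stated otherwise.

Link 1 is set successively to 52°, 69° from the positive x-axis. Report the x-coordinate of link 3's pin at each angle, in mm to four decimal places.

geometry: r = 33 mm, L = 87 mm, e = 7 mm
θ=52°: crank pin P = (r cos θ, r sin θ) = (20.316829, 26.004355)
θ=52°: h = r sin θ − e = 26.004355 − 7 = 19.004355
θ=52°: x = r cos θ + √(L² − h²) = 20.316829 + 84.898966 = 105.215795
θ=69°: crank pin P = (r cos θ, r sin θ) = (11.826142, 30.808154)
θ=69°: h = r sin θ − e = 30.808154 − 7 = 23.808154
θ=69°: x = r cos θ + √(L² − h²) = 11.826142 + 83.678981 = 95.505123

θ=52°: 105.2158
θ=69°: 95.5051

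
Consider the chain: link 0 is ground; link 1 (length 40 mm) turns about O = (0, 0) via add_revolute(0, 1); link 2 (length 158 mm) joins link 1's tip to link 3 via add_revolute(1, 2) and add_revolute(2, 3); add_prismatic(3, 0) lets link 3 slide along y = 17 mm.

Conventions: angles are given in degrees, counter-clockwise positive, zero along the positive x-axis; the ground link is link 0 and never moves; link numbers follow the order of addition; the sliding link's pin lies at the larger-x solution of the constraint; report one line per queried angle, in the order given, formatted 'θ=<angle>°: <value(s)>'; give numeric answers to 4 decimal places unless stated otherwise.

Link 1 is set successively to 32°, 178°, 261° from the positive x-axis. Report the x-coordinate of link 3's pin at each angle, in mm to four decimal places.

geometry: r = 40 mm, L = 158 mm, e = 17 mm
θ=32°: crank pin P = (r cos θ, r sin θ) = (33.921924, 21.196771)
θ=32°: h = r sin θ − e = 21.196771 − 17 = 4.196771
θ=32°: x = r cos θ + √(L² − h²) = 33.921924 + 157.944253 = 191.866177
θ=178°: crank pin P = (r cos θ, r sin θ) = (-39.975633, 1.395980)
θ=178°: h = r sin θ − e = 1.395980 − 17 = -15.604020
θ=178°: x = r cos θ + √(L² − h²) = -39.975633 + 157.227588 = 117.251955
θ=261°: crank pin P = (r cos θ, r sin θ) = (-6.257379, -39.507534)
θ=261°: h = r sin θ − e = -39.507534 − 17 = -56.507534
θ=261°: x = r cos θ + √(L² − h²) = -6.257379 + 147.549648 = 141.292269

θ=32°: 191.8662
θ=178°: 117.2520
θ=261°: 141.2923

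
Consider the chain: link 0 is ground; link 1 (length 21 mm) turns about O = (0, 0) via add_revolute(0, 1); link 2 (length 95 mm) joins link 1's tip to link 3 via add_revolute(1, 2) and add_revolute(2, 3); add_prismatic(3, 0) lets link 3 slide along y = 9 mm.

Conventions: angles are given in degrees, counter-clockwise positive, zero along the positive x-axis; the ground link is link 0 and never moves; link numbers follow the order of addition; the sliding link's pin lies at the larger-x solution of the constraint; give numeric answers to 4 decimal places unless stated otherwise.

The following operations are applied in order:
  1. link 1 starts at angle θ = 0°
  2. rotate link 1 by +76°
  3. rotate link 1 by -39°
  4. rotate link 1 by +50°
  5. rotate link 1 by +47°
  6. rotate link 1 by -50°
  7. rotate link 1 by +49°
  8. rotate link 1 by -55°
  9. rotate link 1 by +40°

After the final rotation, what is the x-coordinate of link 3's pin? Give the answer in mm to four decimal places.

geometry: r = 21 mm, L = 95 mm, e = 9 mm; θ starts at 0°
rotate link 1 by +76°: θ ← 0° +76° = 76°
rotate link 1 by -39°: θ ← 76° -39° = 37°
rotate link 1 by +50°: θ ← 37° +50° = 87°
rotate link 1 by +47°: θ ← 87° +47° = 134°
rotate link 1 by -50°: θ ← 134° -50° = 84°
rotate link 1 by +49°: θ ← 84° +49° = 133°
rotate link 1 by -55°: θ ← 133° -55° = 78°
rotate link 1 by +40°: θ ← 78° +40° = 118°
crank pin P = (r cos θ, r sin θ) = (-9.858903, 18.541899)
h = r sin θ − e = 18.541899 − 9 = 9.541899
x = r cos θ + √(L² − h²) = -9.858903 + 94.519586 = 84.660683

84.6607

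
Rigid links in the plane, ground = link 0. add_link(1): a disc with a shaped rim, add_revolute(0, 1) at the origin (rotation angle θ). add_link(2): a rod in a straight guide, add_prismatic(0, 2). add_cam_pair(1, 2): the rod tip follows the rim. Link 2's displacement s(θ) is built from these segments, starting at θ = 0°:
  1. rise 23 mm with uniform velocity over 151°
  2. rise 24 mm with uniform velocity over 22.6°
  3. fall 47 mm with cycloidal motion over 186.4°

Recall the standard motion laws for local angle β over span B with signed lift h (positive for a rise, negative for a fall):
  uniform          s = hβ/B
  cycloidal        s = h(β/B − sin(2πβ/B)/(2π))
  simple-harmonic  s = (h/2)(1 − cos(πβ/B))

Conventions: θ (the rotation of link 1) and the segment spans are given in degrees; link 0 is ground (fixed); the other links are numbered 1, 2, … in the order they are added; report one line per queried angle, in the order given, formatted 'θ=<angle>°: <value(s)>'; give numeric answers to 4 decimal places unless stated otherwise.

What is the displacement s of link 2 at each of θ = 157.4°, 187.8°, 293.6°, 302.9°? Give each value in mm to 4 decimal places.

segment 1 (0° to 151°, uniform, h = 23) is passed completely: s = 0.0000 + (23) = 23.0000
θ = 157.4° falls in segment 2 (151° to 173.6°, uniform, h = 24): β = 157.4 − 151 = 6.4°, B = 22.6°; Δs = 24·6.4/22.6 = 6.7965; s = 23.0000 + 6.7965 = 29.7965
segment 2 (151° to 173.6°, uniform, h = 24) is passed completely: s = 23.0000 + (24) = 47.0000
θ = 187.8° falls in segment 3 (173.6° to 360°, cycloidal, h = -47): β = 187.8 − 173.6 = 14.2°, B = 186.4°; Δs = -47·(0.0762 − sin(2π·0.0762)/(2π)) = -0.1352; s = 47.0000 − 0.1352 = 46.8648
θ = 293.6° falls in segment 3 (173.6° to 360°, cycloidal, h = -47): β = 293.6 − 173.6 = 120°, B = 186.4°; Δs = -47·(0.6438 − sin(2π·0.6438)/(2π)) = -36.1327; s = 47.0000 − 36.1327 = 10.8673
θ = 302.9° falls in segment 3 (173.6° to 360°, cycloidal, h = -47): β = 302.9 − 173.6 = 129.3°, B = 186.4°; Δs = -47·(0.6937 − sin(2π·0.6937)/(2π)) = -39.6191; s = 47.0000 − 39.6191 = 7.3809

θ=157.4°: 29.7965
θ=187.8°: 46.8648
θ=293.6°: 10.8673
θ=302.9°: 7.3809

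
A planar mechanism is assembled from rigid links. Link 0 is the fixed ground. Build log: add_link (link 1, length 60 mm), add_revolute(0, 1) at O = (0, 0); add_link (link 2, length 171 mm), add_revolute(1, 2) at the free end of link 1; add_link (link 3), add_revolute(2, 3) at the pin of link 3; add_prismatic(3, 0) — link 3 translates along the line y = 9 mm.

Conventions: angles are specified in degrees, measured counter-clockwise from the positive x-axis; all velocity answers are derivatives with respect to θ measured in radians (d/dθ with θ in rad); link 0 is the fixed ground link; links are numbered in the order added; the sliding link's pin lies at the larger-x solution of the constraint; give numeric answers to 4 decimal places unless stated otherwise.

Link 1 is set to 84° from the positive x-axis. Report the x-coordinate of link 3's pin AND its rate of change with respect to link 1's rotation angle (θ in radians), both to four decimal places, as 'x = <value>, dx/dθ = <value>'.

geometry: r = 60 mm, L = 171 mm, e = 9 mm
crank pin P = (r cos θ, r sin θ) = (6.271708, 59.671314)
h = r sin θ − e = 59.671314 − 9 = 50.671314
x = r cos θ + √(L² − h²) = 6.271708 + 163.319986 = 169.591694
dx/dθ = −r sin θ − h·r cos θ/√(L² − h²) (θ in radians; h = 50.671314) = -61.617161

x = 169.5917, dx/dθ = -61.6172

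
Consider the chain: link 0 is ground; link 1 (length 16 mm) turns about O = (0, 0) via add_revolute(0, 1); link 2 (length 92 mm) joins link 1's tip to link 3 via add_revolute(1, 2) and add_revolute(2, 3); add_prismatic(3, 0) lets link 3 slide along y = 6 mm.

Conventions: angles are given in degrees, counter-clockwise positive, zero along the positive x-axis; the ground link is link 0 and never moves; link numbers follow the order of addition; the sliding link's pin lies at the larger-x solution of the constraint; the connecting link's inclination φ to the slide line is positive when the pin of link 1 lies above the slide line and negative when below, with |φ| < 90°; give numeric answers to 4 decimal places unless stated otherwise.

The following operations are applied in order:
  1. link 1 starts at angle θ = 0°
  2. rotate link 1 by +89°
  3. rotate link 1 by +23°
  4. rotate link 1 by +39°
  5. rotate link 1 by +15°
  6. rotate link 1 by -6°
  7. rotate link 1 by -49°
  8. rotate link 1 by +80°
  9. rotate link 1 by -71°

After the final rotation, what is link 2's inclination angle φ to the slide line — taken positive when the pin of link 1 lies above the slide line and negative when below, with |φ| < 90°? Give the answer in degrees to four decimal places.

geometry: r = 16 mm, L = 92 mm, e = 6 mm; θ starts at 0°
rotate link 1 by +89°: θ ← 0° +89° = 89°
rotate link 1 by +23°: θ ← 89° +23° = 112°
rotate link 1 by +39°: θ ← 112° +39° = 151°
rotate link 1 by +15°: θ ← 151° +15° = 166°
rotate link 1 by -6°: θ ← 166° -6° = 160°
rotate link 1 by -49°: θ ← 160° -49° = 111°
rotate link 1 by +80°: θ ← 111° +80° = 191°
rotate link 1 by -71°: θ ← 191° -71° = 120°
h = r sin θ − e = 13.856406 − 6 = 7.856406
sin φ = h / L = 7.856406 / 92 = 0.08539572
φ = arcsin(0.08539572) = 4.898781°

4.8988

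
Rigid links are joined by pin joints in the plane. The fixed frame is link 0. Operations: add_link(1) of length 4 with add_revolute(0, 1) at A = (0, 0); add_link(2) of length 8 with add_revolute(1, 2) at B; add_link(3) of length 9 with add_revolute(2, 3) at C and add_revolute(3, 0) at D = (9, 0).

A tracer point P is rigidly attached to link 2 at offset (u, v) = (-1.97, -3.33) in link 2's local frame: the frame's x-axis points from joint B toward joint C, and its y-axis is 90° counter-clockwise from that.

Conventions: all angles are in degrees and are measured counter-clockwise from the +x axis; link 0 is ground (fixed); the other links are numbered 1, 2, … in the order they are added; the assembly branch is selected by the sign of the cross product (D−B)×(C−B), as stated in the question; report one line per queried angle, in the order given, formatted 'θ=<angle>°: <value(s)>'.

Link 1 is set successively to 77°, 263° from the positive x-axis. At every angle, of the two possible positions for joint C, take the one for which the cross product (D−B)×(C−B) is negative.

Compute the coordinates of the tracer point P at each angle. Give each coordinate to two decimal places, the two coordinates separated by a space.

A=(0,0), D=(9.00,0)
θ=77°: B = A + 4.00·(cos77°, sin77°) = (0.8998, 3.8975)
θ=77°: |BD| = 8.9891
θ=77°: circle(B,8.00) ∩ circle(D,9.00): a=3.5489, h=7.1697
θ=77°:   candidates: C₊=(7.2065,8.8195) cross=64.449; C₋=(0.9892,-4.1020) cross=-64.449
θ=77°:   branch - wants cross < 0 → take C=(0.9892,-4.1020) (cross=-64.449)
θ=77°: ex = (C−B)/|BC| = (0.0112,-0.9999); ey = (0.9999,0.0112)
θ=77°: P = B + -1.97·ex + -3.33·ey = (-2.4520,5.8302)
θ=263°: B = A + 4.00·(cos263°, sin263°) = (-0.4875, -3.9702)
θ=263°: |BD| = 10.2847
θ=263°: circle(B,8.00) ∩ circle(D,9.00): a=4.3159, h=6.7360
θ=263°:   candidates: C₊=(0.8936,3.9097) cross=69.277; C₋=(6.0941,-8.5180) cross=-69.277
θ=263°:   branch - wants cross < 0 → take C=(6.0941,-8.5180) (cross=-69.277)
θ=263°: ex = (C−B)/|BC| = (0.8227,-0.5685); ey = (0.5685,0.8227)
θ=263°: P = B + -1.97·ex + -3.33·ey = (-4.0012,-5.5899)

θ=77°: -2.45 5.83
θ=263°: -4.00 -5.59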